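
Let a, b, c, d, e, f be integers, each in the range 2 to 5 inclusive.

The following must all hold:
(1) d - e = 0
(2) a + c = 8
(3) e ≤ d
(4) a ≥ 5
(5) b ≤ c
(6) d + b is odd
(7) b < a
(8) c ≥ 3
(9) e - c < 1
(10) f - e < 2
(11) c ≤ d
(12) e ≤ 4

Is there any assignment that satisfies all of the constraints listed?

Try a = 5, b = 2, c = 3, d = 3, e = 3, f = 4.
Check constraint 1: d - e = 0; constraint 2: a + c = 8; constraint 9: e - c = 0. The remaining constraints are straightforward to verify.

Satisfiable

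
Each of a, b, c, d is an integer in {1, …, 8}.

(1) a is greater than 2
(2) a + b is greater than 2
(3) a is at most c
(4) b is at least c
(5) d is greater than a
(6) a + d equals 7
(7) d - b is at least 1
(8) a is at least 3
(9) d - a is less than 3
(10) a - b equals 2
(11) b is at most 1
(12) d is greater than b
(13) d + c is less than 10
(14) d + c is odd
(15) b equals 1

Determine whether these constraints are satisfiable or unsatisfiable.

From constraints 3 and 8: c ≥ a and a ≥ 3, so c ≥ 3. From constraints 4 and 11: c ≤ b and b ≤ 1, so c ≤ 1. But 1 < 3, so no value of c works.

Unsatisfiable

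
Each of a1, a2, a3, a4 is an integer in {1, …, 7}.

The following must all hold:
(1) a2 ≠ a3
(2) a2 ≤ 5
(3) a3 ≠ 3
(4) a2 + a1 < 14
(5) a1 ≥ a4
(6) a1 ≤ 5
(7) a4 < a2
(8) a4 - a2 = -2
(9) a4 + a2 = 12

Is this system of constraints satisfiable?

Unsatisfiable

From constraints 5 and 6: a4 ≤ a1 ≤ 5. From constraint 2: a2 ≤ 5. Hence a4 + a2 ≤ 10. But constraint 9 requires a4 + a2 = 12, and 12 > 10. Contradiction.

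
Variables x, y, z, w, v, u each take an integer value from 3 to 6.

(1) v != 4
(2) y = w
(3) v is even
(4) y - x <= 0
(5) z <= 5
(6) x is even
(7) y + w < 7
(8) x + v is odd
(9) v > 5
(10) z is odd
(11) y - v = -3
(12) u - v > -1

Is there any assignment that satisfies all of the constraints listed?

Constraint 6 makes x even and constraint 3 makes v even, so x + v must be even. Constraint 8 says x + v is odd — contradiction.

Unsatisfiable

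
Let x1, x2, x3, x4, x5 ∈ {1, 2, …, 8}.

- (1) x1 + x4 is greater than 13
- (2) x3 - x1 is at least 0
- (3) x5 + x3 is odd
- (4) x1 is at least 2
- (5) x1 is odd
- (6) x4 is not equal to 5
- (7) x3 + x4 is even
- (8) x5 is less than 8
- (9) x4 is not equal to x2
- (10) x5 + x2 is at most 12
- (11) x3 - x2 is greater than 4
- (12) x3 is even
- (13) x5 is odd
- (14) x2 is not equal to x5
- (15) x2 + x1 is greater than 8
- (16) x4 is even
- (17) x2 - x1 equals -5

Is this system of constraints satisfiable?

Satisfiable

Try x1 = 7, x2 = 2, x3 = 8, x4 = 8, x5 = 7.
Check constraint 1: x1 + x4 = 15; constraint 2: x3 - x1 = 1. The remaining constraints are straightforward to verify.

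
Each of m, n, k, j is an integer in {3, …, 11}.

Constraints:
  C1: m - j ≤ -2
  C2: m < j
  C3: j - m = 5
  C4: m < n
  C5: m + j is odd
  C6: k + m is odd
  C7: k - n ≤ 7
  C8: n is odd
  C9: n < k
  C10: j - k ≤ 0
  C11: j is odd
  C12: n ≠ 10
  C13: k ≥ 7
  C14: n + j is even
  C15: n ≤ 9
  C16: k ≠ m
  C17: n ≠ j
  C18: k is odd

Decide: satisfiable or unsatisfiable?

One satisfying assignment is m = 4, n = 5, k = 11, j = 9.
For the less obvious constraints — constraint 1: m - j = -5; constraint 3: j - m = 5 — and the others hold by inspection.

Satisfiable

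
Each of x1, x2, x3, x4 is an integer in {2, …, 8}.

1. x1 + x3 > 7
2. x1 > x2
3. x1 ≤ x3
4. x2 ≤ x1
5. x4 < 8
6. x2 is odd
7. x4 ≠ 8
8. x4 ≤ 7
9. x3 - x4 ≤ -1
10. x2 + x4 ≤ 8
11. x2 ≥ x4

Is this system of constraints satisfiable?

Unsatisfiable

Constraints 2, 3, 9, and 11 give x3 < x4, x4 ≤ x2, x2 < x1, x1 ≤ x3. Chaining: x3 < x4 ≤ x2 < x1 ≤ x3, which forces x3 < x3 — impossible.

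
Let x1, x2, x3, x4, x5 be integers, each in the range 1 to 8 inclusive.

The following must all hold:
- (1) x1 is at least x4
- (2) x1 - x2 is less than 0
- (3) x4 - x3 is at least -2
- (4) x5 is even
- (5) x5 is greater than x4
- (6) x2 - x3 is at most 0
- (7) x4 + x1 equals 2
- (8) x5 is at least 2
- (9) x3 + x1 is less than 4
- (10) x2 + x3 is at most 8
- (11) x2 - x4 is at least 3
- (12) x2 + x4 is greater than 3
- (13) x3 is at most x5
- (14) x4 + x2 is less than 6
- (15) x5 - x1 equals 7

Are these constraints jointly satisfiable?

Unsatisfiable

Constraints 3, 6, and 11 give x4 − x3 ≥ -2, x3 − x2 ≥ 0, x2 − x4 ≥ 3.
Adding all 3 inequalities: the left sides telescope to 0, and the right sides sum to (-2) + 0 + 3 = 1. So 0 ≥ 1, which is false.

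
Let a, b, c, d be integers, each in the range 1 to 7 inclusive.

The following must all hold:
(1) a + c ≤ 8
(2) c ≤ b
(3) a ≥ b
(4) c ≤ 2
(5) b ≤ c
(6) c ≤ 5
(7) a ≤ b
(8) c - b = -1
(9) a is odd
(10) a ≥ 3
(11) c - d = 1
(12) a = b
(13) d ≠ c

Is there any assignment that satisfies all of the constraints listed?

From constraints 7 and 10: b ≥ a and a ≥ 3, so b ≥ 3. From constraints 4 and 5: b ≤ c and c ≤ 2, so b ≤ 2. But 2 < 3, so no value of b works.

Unsatisfiable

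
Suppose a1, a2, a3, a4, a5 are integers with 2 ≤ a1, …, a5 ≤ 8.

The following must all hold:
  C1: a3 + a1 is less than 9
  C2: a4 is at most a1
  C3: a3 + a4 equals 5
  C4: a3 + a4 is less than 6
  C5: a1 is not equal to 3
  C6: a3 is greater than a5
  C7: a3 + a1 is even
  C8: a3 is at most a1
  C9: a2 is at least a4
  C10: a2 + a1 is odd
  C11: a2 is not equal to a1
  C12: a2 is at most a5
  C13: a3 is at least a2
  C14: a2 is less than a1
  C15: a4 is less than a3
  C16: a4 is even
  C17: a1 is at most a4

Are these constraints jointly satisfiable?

Constraints 6, 8, 9, 12, and 17 give a3 ≤ a1, a1 ≤ a4, a4 ≤ a2, a2 ≤ a5, a5 < a3. Chaining: a3 ≤ a1 ≤ a4 ≤ a2 ≤ a5 < a3, which forces a3 < a3 — impossible.

Unsatisfiable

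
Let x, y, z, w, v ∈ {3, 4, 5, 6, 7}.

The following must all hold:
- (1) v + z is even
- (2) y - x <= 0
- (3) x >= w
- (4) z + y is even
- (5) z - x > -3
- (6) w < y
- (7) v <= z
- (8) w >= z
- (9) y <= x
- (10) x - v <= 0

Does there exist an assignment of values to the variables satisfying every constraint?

Constraints 6, 7, 8, 9, and 10 give y ≤ x, x ≤ v, v ≤ z, z ≤ w, w < y. Chaining: y ≤ x ≤ v ≤ z ≤ w < y, which forces y < y — impossible.

Unsatisfiable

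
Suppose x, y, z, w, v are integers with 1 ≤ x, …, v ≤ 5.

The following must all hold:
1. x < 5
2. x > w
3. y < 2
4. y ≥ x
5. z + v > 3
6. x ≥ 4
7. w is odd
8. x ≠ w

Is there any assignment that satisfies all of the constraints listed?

Unsatisfiable

From constraints 4 and 6: y ≥ x and x ≥ 4, so y ≥ 4. From constraint 3: y ≤ 1. But 1 < 4, so no value of y works.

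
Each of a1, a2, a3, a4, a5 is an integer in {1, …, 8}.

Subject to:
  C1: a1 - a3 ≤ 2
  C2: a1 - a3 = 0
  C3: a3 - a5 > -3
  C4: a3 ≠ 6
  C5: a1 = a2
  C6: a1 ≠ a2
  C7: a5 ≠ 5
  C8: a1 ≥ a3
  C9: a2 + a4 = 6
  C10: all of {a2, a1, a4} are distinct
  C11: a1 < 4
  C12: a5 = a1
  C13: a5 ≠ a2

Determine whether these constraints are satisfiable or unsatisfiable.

Unsatisfiable

From constraints 5 and 12, a5 = a1 = a2, so a5 = a2. But constraint 13 says a5 ≠ a2. Contradiction.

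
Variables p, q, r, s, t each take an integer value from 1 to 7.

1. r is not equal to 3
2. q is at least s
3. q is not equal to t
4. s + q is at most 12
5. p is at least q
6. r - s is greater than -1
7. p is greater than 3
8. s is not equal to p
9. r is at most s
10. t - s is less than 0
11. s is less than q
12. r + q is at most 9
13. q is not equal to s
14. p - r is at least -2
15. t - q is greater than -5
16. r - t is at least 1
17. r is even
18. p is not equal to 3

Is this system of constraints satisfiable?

Setting (p, q, r, s, t) = (5, 5, 4, 4, 1) satisfies everything: constraint 4: s + q = 9; constraint 6: r - s = 0, and the others follow.

Satisfiable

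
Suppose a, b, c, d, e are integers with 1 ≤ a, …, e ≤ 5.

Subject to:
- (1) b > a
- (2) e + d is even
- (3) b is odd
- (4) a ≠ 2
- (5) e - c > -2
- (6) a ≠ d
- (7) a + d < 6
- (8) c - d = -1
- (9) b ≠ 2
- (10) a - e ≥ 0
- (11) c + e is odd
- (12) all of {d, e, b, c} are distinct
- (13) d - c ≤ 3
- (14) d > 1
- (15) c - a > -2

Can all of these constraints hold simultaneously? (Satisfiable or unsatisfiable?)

The assignment a = 1, b = 5, c = 2, d = 3, e = 1 works:
  constraint 5 holds since e - c = -1.
  constraint 7 holds since a + d = 4.
The rest check out directly.

Satisfiable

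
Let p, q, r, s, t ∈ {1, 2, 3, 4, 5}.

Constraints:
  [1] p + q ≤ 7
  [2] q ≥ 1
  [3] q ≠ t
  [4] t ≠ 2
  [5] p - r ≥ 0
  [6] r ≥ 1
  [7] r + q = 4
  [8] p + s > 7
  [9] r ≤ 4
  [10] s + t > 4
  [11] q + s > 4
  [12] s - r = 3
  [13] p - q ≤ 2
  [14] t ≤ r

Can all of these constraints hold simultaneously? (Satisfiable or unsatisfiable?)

Setting (p, q, r, s, t) = (3, 2, 2, 5, 1) satisfies everything: constraint 1: p + q = 5; constraint 5: p - r = 1, and the others follow.

Satisfiable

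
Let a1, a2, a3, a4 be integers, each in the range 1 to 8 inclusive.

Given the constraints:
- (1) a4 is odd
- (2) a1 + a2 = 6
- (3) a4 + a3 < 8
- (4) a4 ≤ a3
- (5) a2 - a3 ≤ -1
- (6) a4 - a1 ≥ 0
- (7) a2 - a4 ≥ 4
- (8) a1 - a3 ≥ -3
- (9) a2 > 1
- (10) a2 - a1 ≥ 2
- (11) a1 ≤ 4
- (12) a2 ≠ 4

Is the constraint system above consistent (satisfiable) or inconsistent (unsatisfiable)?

Constraints 5, 6, 7, and 8 give a2 − a4 ≥ 4, a4 − a1 ≥ 0, a1 − a3 ≥ -3, a3 − a2 ≥ 1.
Adding all 4 inequalities: the left sides telescope to 0, and the right sides sum to 4 + 0 + (-3) + 1 = 2. So 0 ≥ 2, which is false.

Unsatisfiable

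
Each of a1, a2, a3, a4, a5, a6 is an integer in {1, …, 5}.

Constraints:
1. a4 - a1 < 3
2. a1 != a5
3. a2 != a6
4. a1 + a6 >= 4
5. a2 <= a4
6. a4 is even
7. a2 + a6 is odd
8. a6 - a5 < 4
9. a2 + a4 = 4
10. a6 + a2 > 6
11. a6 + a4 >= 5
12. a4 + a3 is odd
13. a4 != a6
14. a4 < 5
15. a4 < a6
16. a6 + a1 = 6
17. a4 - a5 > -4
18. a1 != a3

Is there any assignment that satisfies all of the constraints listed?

Satisfiable

Setting (a1, a2, a3, a4, a5, a6) = (1, 2, 5, 2, 3, 5) satisfies everything: constraint 1: a4 - a1 = 1; constraint 4: a1 + a6 = 6, and the others follow.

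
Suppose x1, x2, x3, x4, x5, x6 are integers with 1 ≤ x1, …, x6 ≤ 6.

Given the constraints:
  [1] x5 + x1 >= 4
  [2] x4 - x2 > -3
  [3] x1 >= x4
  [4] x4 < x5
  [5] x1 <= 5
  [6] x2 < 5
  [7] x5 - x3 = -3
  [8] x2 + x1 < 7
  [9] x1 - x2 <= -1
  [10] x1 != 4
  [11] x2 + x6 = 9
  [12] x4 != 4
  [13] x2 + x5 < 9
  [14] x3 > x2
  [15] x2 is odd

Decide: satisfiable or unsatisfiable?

Satisfiable

The assignment x1 = 2, x2 = 3, x3 = 6, x4 = 2, x5 = 3, x6 = 6 works:
  constraint 1 holds since x5 + x1 = 5.
  constraint 2 holds since x4 - x2 = -1.
The rest check out directly.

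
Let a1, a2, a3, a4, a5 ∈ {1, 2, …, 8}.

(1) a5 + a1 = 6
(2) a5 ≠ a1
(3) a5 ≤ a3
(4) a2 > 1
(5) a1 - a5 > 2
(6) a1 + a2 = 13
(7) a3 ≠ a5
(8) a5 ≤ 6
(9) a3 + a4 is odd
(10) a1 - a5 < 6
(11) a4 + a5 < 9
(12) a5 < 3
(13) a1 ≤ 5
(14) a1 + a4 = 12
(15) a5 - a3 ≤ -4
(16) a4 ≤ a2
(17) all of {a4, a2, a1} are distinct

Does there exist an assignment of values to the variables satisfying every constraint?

Setting (a1, a2, a3, a4, a5) = (5, 8, 8, 7, 1) satisfies everything: constraint 1: a5 + a1 = 6; constraint 5: a1 - a5 = 4, and the others follow.

Satisfiable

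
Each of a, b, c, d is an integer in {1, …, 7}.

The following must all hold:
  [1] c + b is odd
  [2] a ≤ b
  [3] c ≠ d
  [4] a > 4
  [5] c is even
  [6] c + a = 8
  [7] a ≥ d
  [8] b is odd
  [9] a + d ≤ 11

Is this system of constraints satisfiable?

The assignment a = 6, b = 7, c = 2, d = 5 works:
  constraint 1 holds since c + b = 9 is odd.
  constraint 6 holds since c + a = 8.
  constraint 9 holds since a + d = 11.
The rest check out directly.

Satisfiable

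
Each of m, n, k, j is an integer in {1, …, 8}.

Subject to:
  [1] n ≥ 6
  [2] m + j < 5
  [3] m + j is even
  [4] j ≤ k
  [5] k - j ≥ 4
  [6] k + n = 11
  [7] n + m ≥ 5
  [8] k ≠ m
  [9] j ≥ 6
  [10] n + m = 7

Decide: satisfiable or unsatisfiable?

Unsatisfiable

From constraints 4 and 9: k ≥ j ≥ 6. From constraint 1: n ≥ 6. Hence k + n ≥ 12. But constraint 6 requires k + n = 11, and 11 < 12. Contradiction.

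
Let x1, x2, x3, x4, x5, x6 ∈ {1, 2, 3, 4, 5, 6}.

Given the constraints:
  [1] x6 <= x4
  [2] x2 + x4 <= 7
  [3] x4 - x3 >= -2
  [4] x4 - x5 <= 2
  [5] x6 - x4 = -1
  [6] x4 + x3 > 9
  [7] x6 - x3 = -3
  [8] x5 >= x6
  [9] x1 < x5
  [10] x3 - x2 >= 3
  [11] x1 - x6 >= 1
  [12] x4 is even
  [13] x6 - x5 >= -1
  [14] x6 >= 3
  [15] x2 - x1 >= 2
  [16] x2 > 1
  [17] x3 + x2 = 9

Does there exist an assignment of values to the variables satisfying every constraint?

Constraints 3, 4, 10, 11, 13, and 15 give x6 − x5 ≥ -1, x5 − x4 ≥ -2, x4 − x3 ≥ -2, x3 − x2 ≥ 3, x2 − x1 ≥ 2, x1 − x6 ≥ 1.
Adding all 6 inequalities: the left sides telescope to 0, and the right sides sum to (-1) + (-2) + (-2) + 3 + 2 + 1 = 1. So 0 ≥ 1, which is false.

Unsatisfiable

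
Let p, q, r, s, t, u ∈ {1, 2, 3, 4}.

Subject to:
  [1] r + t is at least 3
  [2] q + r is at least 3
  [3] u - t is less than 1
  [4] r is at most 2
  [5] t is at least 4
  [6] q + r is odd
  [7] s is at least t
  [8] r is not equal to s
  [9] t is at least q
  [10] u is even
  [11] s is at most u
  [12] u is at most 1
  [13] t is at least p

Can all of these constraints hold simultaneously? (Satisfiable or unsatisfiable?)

Unsatisfiable

From constraints 5 and 7: s ≥ t and t ≥ 4, so s ≥ 4. From constraints 11 and 12: s ≤ u and u ≤ 1, so s ≤ 1. But 1 < 4, so no value of s works.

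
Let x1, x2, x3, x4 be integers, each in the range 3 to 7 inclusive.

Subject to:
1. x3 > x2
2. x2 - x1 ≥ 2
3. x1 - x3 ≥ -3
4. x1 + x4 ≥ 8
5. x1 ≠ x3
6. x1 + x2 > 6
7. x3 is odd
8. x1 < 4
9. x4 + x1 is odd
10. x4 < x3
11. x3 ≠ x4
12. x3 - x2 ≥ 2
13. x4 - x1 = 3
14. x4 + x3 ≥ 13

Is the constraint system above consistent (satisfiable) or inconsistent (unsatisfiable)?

Unsatisfiable

Constraints 2, 3, and 12 give x1 − x3 ≥ -3, x3 − x2 ≥ 2, x2 − x1 ≥ 2.
Adding all 3 inequalities: the left sides telescope to 0, and the right sides sum to (-3) + 2 + 2 = 1. So 0 ≥ 1, which is false.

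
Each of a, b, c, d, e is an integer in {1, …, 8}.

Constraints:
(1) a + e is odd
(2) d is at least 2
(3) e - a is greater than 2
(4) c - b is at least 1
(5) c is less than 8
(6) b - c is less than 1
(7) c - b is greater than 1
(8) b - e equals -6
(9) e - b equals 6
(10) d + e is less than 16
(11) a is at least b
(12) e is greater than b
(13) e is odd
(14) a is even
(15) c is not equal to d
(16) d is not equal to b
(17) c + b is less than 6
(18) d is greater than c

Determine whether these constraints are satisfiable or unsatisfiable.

Setting (a, b, c, d, e) = (4, 1, 3, 8, 7) satisfies everything: constraint 3: e - a = 3; constraint 4: c - b = 2; constraint 6: b - c = -2, and the others follow.

Satisfiable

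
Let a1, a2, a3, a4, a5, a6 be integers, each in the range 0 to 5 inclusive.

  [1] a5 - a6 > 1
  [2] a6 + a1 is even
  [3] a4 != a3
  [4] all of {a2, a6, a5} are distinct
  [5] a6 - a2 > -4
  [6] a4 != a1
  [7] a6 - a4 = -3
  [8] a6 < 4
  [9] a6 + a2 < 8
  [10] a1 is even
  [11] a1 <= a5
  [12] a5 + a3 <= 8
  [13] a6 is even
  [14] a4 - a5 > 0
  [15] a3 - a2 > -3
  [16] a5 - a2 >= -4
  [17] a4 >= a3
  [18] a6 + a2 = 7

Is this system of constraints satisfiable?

The assignment a1 = 0, a2 = 5, a3 = 3, a4 = 5, a5 = 4, a6 = 2 works:
  constraint 1 holds since a5 - a6 = 2.
  constraint 5 holds since a6 - a2 = -3.
The rest check out directly.

Satisfiable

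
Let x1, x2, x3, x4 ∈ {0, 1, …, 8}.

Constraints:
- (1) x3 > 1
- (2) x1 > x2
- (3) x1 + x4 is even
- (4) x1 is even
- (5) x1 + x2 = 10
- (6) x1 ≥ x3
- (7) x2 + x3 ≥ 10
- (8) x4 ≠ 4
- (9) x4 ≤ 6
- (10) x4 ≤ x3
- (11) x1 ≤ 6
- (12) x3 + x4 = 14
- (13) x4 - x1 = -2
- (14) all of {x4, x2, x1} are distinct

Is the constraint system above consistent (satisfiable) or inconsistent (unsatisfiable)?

Unsatisfiable

From constraints 6 and 11: x3 ≤ x1 ≤ 6. From constraint 9: x4 ≤ 6. Hence x3 + x4 ≤ 12. But constraint 12 requires x3 + x4 = 14, and 14 > 12. Contradiction.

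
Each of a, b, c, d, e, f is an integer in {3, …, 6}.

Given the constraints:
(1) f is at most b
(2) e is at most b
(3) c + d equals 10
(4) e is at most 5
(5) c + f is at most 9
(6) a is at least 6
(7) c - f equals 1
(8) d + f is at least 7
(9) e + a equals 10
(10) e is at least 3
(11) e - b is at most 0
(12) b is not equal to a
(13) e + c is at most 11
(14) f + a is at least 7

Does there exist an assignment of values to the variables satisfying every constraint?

Satisfiable

One satisfying assignment is a = 6, b = 4, c = 4, d = 6, e = 4, f = 3.
For the less obvious constraints — constraint 3: c + d = 10; constraint 5: c + f = 7 — and the others hold by inspection.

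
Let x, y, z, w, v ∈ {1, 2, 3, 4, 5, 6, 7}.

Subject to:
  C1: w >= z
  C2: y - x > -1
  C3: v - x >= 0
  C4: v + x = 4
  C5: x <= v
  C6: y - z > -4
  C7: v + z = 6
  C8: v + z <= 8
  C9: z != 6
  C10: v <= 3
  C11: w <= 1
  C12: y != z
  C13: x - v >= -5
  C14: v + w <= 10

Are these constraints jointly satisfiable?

From constraint 10: v ≤ 3. From constraints 1 and 11: z ≤ w ≤ 1. Hence v + z ≤ 4. But constraint 7 requires v + z = 6, and 6 > 4. Contradiction.

Unsatisfiable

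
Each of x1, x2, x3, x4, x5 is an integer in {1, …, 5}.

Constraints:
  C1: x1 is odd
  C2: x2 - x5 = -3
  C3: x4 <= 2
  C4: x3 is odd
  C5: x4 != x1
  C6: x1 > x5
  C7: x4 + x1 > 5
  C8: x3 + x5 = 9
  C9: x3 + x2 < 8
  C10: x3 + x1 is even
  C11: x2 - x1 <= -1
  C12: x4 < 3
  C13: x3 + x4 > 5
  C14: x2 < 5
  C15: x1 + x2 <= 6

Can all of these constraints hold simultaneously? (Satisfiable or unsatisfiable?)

Satisfiable

Setting (x1, x2, x3, x4, x5) = (5, 1, 5, 1, 4) satisfies everything: constraint 2: x2 - x5 = -3; constraint 7: x4 + x1 = 6; constraint 8: x3 + x5 = 9, and the others follow.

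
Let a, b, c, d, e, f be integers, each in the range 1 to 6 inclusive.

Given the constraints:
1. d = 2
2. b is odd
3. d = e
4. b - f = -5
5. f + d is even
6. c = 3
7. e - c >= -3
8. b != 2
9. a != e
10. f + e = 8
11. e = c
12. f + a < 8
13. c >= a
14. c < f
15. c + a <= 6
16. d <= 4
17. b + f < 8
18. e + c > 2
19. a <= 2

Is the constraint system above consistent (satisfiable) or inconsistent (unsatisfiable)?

Constraint 1 fixes d = 2 and constraint 6 fixes c = 3. Constraints 3 and 11 give d = e = c, so d = c. But 2 ≠ 3 — contradiction.

Unsatisfiable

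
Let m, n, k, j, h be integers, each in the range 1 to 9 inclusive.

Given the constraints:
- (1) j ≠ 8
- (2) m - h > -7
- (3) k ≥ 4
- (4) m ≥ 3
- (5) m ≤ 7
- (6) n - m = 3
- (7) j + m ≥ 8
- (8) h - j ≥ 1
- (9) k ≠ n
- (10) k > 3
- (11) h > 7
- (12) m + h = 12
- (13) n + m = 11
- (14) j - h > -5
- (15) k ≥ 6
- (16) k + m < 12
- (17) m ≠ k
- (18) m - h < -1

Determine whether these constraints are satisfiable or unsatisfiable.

Satisfiable

One satisfying assignment is m = 4, n = 7, k = 6, j = 5, h = 8.
For the less obvious constraints — constraint 2: m - h = -4; constraint 6: n - m = 3; constraint 7: j + m = 9 — and the others hold by inspection.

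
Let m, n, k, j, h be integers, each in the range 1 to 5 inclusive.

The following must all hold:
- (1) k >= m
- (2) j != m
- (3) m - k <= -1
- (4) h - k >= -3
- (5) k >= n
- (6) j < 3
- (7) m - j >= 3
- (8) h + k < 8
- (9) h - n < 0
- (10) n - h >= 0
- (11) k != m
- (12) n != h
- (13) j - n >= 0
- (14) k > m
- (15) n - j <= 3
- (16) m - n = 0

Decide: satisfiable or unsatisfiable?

Constraints 3, 4, 7, 10, and 13 give n − h ≥ 0, h − k ≥ -3, k − m ≥ 1, m − j ≥ 3, j − n ≥ 0.
Adding all 5 inequalities: the left sides telescope to 0, and the right sides sum to 0 + (-3) + 1 + 3 + 0 = 1. So 0 ≥ 1, which is false.

Unsatisfiable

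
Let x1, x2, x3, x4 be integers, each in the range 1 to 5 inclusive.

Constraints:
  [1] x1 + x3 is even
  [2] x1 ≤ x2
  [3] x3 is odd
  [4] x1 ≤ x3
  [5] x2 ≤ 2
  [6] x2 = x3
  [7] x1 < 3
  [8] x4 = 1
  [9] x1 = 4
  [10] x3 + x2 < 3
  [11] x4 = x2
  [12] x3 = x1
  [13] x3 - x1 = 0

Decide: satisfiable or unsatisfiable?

Unsatisfiable

Constraint 8 fixes x4 = 1 and constraint 9 fixes x1 = 4. Constraints 6, 11, and 12 give x4 = x2 = x3 = x1, so x4 = x1. But 1 ≠ 4 — contradiction.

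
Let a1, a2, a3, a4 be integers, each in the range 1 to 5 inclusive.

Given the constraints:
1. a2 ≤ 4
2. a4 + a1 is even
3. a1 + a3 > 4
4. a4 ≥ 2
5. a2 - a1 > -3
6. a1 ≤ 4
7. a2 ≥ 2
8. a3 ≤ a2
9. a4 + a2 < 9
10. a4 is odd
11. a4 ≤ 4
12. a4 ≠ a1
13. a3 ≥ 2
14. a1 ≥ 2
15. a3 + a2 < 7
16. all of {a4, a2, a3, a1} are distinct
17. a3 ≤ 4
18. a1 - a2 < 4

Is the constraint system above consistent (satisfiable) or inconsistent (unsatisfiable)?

Unsatisfiable

Constraints 1, 4, 6, 7, 11, 13, 14, and 17 confine each of a4, a2, a3, a1 to the 3 values {2, …, 4}.
Constraint 16 requires all 4 of them to be distinct, but only 3 values are available — impossible by the pigeonhole principle.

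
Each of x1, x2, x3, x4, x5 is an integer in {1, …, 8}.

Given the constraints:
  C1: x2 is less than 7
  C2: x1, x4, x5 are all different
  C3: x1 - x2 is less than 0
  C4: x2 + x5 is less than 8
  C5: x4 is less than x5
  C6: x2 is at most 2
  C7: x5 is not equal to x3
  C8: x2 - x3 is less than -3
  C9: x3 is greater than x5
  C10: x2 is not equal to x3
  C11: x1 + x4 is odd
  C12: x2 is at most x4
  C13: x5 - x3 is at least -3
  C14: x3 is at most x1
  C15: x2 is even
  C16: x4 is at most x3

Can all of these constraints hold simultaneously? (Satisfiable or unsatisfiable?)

Unsatisfiable

Constraints 3, 5, 9, 12, and 14 give x5 < x3, x3 ≤ x1, x1 < x2, x2 ≤ x4, x4 < x5. Chaining: x5 < x3 ≤ x1 < x2 ≤ x4 < x5, which forces x5 < x5 — impossible.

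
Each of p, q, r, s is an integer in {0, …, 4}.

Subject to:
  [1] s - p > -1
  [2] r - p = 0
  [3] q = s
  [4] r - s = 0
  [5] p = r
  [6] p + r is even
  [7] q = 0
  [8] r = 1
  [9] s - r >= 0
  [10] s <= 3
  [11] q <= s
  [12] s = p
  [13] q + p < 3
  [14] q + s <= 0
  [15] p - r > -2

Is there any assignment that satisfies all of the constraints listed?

Constraint 7 fixes q = 0 and constraint 8 fixes r = 1. Constraints 3, 5, and 12 give q = s = p = r, so q = r. But 0 ≠ 1 — contradiction.

Unsatisfiable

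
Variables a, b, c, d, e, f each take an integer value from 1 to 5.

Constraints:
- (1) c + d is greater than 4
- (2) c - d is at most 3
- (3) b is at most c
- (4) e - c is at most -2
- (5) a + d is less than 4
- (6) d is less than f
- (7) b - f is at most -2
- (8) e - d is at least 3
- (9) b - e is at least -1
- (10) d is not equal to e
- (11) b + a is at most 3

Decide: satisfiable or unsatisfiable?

Unsatisfiable

Constraints 2, 4, and 8 give e − d ≥ 3, d − c ≥ -3, c − e ≥ 2.
Adding all 3 inequalities: the left sides telescope to 0, and the right sides sum to 3 + (-3) + 2 = 2. So 0 ≥ 2, which is false.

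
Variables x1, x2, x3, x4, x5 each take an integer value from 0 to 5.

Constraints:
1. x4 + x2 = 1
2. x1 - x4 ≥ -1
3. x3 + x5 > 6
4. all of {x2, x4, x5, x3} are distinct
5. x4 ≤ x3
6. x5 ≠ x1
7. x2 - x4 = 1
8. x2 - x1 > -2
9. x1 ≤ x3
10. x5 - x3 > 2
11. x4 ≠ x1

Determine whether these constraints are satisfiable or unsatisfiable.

Satisfiable

Take x1 = 2, x2 = 1, x3 = 2, x4 = 0, x5 = 5. Then constraint 1: x4 + x2 = 1; constraint 2: x1 - x4 = 2, and every other listed constraint is also met.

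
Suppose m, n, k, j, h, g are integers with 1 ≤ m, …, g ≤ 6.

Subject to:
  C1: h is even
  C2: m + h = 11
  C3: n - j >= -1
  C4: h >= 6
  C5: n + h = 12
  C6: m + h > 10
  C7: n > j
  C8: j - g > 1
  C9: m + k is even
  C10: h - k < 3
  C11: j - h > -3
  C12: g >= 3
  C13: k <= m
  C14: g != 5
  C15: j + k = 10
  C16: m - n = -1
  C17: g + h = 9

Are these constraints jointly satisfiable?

Take m = 5, n = 6, k = 5, j = 5, h = 6, g = 3. Then constraint 2: m + h = 11; constraint 3: n - j = 1; constraint 5: n + h = 12, and every other listed constraint is also met.

Satisfiable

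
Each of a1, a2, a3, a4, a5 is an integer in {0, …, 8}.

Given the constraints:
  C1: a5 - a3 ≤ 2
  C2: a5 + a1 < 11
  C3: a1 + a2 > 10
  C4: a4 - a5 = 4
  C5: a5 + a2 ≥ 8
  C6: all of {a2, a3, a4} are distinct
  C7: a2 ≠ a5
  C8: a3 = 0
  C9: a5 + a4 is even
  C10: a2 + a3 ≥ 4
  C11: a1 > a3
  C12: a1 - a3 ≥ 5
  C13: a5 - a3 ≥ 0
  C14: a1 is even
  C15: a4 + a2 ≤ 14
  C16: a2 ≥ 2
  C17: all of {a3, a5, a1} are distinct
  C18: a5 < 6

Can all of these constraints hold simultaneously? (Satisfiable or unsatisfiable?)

The assignment a1 = 6, a2 = 7, a3 = 0, a4 = 6, a5 = 2 works:
  constraint 1 holds since a5 - a3 = 2.
  constraint 2 holds since a5 + a1 = 8.
The rest check out directly.

Satisfiable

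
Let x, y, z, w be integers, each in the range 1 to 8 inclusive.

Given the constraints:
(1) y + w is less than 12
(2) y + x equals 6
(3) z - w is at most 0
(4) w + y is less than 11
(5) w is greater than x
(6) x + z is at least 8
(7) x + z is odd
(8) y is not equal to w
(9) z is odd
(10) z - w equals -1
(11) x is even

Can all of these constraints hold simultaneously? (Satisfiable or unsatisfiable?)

Satisfiable

Try x = 4, y = 2, z = 7, w = 8.
Check constraint 1: y + w = 10; constraint 2: y + x = 6. The remaining constraints are straightforward to verify.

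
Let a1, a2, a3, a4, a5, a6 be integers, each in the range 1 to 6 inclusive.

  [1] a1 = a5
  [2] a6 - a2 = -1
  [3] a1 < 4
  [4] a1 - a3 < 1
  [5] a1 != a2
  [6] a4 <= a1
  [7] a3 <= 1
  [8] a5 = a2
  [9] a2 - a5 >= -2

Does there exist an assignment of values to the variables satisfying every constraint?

From constraints 1 and 8, a1 = a5 = a2, so a1 = a2. But constraint 5 says a1 ≠ a2. Contradiction.

Unsatisfiable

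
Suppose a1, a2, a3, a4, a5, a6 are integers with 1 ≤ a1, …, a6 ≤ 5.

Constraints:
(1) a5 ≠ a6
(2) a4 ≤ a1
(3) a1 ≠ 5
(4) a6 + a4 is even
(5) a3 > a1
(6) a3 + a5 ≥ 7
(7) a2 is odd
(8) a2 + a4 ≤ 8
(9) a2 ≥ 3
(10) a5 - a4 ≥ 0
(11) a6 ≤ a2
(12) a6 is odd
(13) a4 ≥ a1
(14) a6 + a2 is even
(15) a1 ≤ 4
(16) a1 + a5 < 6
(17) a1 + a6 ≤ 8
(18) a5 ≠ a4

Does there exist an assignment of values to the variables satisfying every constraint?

The assignment a1 = 1, a2 = 5, a3 = 5, a4 = 1, a5 = 4, a6 = 5 works:
  constraint 6 holds since a3 + a5 = 9.
  constraint 8 holds since a2 + a4 = 6.
The rest check out directly.

Satisfiable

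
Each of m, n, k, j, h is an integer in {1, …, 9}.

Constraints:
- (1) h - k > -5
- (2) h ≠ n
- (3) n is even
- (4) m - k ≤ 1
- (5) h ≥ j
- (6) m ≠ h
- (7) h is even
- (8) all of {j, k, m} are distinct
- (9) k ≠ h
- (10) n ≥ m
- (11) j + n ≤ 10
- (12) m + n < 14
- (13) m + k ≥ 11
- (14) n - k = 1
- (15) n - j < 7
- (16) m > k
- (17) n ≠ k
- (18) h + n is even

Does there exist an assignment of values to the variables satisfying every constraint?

One satisfying assignment is m = 6, n = 6, k = 5, j = 1, h = 2.
For the less obvious constraints — constraint 1: h - k = -3; constraint 4: m - k = 1 — and the others hold by inspection.

Satisfiable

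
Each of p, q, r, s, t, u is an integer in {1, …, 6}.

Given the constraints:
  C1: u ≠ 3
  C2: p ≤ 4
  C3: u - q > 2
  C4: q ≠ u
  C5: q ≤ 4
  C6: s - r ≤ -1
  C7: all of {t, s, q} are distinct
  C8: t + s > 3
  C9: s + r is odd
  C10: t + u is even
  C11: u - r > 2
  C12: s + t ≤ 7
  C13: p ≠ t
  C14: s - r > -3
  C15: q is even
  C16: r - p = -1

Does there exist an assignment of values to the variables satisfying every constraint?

Satisfiable

One satisfying assignment is p = 3, q = 2, r = 2, s = 1, t = 5, u = 5.
For the less obvious constraints — constraint 3: u - q = 3; constraint 6: s - r = -1; constraint 8: t + s = 6 — and the others hold by inspection.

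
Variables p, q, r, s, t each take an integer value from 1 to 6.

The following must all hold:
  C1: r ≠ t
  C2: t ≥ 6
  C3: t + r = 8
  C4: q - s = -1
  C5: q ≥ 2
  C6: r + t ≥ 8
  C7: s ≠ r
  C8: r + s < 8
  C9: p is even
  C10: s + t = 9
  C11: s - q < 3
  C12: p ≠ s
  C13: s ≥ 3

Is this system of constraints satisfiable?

Satisfiable

Setting (p, q, r, s, t) = (6, 2, 2, 3, 6) satisfies everything: constraint 3: t + r = 8; constraint 4: q - s = -1, and the others follow.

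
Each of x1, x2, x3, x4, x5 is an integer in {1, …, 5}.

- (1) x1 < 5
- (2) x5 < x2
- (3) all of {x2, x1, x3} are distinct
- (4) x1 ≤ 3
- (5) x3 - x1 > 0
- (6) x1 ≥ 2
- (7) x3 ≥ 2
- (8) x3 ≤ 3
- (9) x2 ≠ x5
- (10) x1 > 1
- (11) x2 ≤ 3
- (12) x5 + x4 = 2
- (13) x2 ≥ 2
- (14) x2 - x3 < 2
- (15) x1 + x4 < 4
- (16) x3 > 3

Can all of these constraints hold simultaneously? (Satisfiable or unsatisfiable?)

Unsatisfiable

Constraints 4, 6, 7, 8, 11, and 13 confine each of x2, x1, x3 to the 2 values {2, 3}.
Constraint 3 requires all 3 of them to be distinct, but only 2 values are available — impossible by the pigeonhole principle.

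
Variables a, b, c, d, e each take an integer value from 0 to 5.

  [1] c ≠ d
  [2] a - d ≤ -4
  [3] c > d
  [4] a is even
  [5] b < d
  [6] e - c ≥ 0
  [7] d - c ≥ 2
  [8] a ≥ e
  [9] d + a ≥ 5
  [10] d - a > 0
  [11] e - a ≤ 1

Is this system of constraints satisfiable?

Constraints 3, 6, 8, and 10 give d < c, c ≤ e, e ≤ a, a < d. Chaining: d < c ≤ e ≤ a < d, which forces d < d — impossible.

Unsatisfiable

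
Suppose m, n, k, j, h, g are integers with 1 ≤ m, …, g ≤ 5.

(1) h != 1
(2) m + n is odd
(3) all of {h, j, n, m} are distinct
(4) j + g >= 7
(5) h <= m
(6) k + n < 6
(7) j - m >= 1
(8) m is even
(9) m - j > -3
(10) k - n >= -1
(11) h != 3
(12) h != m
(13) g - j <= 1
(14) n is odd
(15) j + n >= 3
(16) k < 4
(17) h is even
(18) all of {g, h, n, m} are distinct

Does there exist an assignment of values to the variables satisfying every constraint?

One satisfying assignment is m = 4, n = 1, k = 3, j = 5, h = 2, g = 3.
For the less obvious constraints — constraint 4: j + g = 8; constraint 6: k + n = 4 — and the others hold by inspection.

Satisfiable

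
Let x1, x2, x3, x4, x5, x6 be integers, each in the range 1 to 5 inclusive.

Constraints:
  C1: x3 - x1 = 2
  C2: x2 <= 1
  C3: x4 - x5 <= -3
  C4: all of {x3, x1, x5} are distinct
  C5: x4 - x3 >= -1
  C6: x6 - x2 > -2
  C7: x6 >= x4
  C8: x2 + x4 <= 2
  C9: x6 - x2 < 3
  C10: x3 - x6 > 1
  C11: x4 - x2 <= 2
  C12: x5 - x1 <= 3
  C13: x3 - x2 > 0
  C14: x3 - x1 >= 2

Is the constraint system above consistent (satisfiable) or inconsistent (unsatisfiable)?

Unsatisfiable

Constraints 3, 5, 12, and 14 give x5 − x4 ≥ 3, x4 − x3 ≥ -1, x3 − x1 ≥ 2, x1 − x5 ≥ -3.
Adding all 4 inequalities: the left sides telescope to 0, and the right sides sum to 3 + (-1) + 2 + (-3) = 1. So 0 ≥ 1, which is false.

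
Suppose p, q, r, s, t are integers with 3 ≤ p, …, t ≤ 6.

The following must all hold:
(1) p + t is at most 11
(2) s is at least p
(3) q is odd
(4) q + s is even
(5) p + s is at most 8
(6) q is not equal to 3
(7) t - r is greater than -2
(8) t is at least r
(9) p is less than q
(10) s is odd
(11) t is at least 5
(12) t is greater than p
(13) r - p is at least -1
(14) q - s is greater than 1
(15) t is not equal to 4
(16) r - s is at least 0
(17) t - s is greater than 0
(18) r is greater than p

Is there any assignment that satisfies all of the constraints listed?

The assignment p = 3, q = 5, r = 5, s = 3, t = 5 works:
  constraint 1 holds since p + t = 8.
  constraint 5 holds since p + s = 6.
The rest check out directly.

Satisfiable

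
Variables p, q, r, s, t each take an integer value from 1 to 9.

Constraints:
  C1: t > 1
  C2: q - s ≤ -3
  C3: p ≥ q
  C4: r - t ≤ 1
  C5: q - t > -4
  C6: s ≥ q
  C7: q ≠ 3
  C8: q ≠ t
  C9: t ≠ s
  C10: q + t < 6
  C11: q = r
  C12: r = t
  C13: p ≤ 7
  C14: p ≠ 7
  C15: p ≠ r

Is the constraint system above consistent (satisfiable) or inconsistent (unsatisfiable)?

Unsatisfiable

From constraints 11 and 12, q = r = t, so q = t. But constraint 8 says q ≠ t. Contradiction.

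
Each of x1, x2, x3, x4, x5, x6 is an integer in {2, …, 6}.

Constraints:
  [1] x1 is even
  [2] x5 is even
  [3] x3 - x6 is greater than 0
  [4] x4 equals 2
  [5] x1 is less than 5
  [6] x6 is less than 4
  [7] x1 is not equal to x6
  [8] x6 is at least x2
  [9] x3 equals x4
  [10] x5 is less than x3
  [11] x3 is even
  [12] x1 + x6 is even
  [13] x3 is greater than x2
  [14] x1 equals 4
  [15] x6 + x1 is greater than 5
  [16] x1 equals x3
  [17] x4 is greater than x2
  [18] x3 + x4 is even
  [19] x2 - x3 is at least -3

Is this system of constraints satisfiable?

Constraint 14 fixes x1 = 4 and constraint 4 fixes x4 = 2. Constraints 9 and 16 give x1 = x3 = x4, so x1 = x4. But 4 ≠ 2 — contradiction.

Unsatisfiable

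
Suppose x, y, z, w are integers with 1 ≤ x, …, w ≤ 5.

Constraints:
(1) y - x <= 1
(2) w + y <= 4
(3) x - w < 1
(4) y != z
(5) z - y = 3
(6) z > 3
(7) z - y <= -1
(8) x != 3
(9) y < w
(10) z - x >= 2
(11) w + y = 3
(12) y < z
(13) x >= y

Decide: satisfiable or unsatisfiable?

Unsatisfiable

Constraints 1, 7, and 10 give z − x ≥ 2, x − y ≥ -1, y − z ≥ 1.
Adding all 3 inequalities: the left sides telescope to 0, and the right sides sum to 2 + (-1) + 1 = 2. So 0 ≥ 2, which is false.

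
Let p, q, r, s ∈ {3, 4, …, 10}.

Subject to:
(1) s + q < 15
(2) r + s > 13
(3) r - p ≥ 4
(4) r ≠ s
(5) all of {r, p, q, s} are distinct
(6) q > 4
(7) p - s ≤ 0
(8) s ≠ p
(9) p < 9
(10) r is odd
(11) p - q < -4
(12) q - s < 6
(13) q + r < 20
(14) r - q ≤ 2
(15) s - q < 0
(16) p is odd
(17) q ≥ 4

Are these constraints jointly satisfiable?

Satisfiable

One satisfying assignment is p = 3, q = 8, r = 9, s = 5.
For the less obvious constraints — constraint 1: s + q = 13; constraint 2: r + s = 14 — and the others hold by inspection.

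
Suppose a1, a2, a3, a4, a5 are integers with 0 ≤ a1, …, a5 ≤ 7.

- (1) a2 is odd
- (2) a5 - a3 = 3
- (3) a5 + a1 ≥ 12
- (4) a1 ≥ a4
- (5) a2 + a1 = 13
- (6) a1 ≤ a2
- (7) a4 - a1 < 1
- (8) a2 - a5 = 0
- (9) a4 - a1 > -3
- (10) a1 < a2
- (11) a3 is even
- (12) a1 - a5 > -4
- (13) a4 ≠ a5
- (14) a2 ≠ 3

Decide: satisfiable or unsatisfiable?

The assignment a1 = 6, a2 = 7, a3 = 4, a4 = 4, a5 = 7 works:
  constraint 2 holds since a5 - a3 = 3.
  constraint 3 holds since a5 + a1 = 13.
  constraint 5 holds since a2 + a1 = 13.
The rest check out directly.

Satisfiable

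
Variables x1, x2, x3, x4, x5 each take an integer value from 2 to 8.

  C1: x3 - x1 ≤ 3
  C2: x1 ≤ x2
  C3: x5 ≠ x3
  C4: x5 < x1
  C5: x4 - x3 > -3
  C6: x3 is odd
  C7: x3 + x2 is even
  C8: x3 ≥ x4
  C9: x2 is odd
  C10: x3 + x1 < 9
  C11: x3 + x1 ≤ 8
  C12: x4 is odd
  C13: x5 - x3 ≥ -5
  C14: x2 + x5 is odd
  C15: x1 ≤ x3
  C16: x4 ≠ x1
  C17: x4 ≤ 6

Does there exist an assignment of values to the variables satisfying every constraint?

Setting (x1, x2, x3, x4, x5) = (3, 3, 5, 5, 2) satisfies everything: constraint 1: x3 - x1 = 2; constraint 5: x4 - x3 = 0, and the others follow.

Satisfiable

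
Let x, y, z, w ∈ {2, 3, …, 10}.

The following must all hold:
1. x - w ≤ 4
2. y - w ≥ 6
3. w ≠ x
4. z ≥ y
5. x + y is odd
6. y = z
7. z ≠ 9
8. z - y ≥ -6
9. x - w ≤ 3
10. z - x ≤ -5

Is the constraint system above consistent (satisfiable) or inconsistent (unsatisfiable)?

Unsatisfiable

Constraints 2, 8, 9, and 10 give y − w ≥ 6, w − x ≥ -3, x − z ≥ 5, z − y ≥ -6.
Adding all 4 inequalities: the left sides telescope to 0, and the right sides sum to 6 + (-3) + 5 + (-6) = 2. So 0 ≥ 2, which is false.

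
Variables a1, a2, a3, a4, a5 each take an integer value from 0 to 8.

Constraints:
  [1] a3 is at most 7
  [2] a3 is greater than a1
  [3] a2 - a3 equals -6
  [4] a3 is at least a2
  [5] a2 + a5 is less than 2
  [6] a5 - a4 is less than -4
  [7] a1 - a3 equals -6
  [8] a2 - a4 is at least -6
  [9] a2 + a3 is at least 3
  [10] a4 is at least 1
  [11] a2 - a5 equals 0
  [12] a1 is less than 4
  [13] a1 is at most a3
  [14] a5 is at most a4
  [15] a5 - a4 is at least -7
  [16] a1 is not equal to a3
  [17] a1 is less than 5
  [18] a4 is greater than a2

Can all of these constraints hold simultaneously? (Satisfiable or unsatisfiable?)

Satisfiable

Setting (a1, a2, a3, a4, a5) = (0, 0, 6, 6, 0) satisfies everything: constraint 3: a2 - a3 = -6; constraint 5: a2 + a5 = 0, and the others follow.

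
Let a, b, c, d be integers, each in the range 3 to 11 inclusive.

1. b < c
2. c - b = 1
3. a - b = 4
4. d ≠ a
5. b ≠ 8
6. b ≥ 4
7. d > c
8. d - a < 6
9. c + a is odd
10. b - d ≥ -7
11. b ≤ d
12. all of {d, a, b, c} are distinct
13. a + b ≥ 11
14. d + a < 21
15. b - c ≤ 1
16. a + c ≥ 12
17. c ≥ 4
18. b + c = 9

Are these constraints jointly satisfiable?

Satisfiable

Take a = 8, b = 4, c = 5, d = 11. Then constraint 2: c - b = 1; constraint 3: a - b = 4, and every other listed constraint is also met.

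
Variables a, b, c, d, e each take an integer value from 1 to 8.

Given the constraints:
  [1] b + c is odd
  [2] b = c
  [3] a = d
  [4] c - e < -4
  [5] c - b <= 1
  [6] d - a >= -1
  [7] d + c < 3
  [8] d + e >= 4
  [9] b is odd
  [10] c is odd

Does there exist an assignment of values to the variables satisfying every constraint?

Unsatisfiable

Constraint 9 makes b odd and constraint 10 makes c odd, so b + c must be even. Constraint 1 says b + c is odd — contradiction.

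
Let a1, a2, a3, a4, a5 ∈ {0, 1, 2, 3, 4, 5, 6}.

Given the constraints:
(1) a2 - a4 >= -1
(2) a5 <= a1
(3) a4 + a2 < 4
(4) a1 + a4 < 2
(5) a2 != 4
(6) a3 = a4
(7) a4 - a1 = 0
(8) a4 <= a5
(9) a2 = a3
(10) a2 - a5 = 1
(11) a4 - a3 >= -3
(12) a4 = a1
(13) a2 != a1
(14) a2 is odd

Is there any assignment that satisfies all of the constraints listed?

From constraints 6, 9, and 12, a2 = a3 = a4 = a1, so a2 = a1. But constraint 13 says a2 ≠ a1. Contradiction.

Unsatisfiable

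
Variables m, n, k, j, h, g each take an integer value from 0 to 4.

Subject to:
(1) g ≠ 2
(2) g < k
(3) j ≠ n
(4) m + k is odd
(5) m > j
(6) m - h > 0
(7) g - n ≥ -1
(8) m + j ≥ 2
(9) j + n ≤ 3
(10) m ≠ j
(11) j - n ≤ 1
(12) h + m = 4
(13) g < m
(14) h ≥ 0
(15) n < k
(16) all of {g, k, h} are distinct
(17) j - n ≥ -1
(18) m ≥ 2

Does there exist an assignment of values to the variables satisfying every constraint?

The assignment m = 3, n = 1, k = 4, j = 0, h = 1, g = 0 works:
  constraint 6 holds since m - h = 2.
  constraint 7 holds since g - n = -1.
  constraint 8 holds since m + j = 3.
The rest check out directly.

Satisfiable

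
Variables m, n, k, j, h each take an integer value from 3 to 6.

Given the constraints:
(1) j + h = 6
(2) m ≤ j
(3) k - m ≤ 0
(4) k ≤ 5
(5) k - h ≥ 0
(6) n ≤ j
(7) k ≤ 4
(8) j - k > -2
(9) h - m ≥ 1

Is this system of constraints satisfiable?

Unsatisfiable

Constraints 3, 5, and 9 give h − m ≥ 1, m − k ≥ 0, k − h ≥ 0.
Adding all 3 inequalities: the left sides telescope to 0, and the right sides sum to 1 + 0 + 0 = 1. So 0 ≥ 1, which is false.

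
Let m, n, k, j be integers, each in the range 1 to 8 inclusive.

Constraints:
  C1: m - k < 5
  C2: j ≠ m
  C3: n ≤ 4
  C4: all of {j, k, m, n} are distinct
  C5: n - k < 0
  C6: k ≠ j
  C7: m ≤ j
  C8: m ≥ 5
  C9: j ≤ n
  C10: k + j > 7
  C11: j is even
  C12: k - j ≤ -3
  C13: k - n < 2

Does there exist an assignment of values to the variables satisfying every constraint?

From constraints 7 and 8: j ≥ m and m ≥ 5, so j ≥ 5. From constraints 3 and 9: j ≤ n and n ≤ 4, so j ≤ 4. But 4 < 5, so no value of j works.

Unsatisfiable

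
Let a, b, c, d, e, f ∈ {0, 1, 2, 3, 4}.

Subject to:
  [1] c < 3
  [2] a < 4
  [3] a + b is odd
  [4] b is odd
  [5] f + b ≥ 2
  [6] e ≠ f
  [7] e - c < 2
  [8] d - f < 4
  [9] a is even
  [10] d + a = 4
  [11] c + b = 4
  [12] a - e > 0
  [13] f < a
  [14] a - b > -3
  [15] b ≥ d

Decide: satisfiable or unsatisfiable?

Satisfiable

Try a = 2, b = 3, c = 1, d = 2, e = 0, f = 1.
Check constraint 5: f + b = 4; constraint 7: e - c = -1. The remaining constraints are straightforward to verify.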